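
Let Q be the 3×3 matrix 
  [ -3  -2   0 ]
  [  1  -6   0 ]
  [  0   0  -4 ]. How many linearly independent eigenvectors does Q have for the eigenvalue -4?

2

Q + 4I = [[1, -2, 0], [1, -2, 0], [0, 0, 0]].
This matrix has rank 1, so its null space has dimension 3 − 1 = 2.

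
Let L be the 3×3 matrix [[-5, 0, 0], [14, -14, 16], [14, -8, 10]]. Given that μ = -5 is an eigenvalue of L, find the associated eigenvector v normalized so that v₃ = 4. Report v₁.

-2

L + 5I = [[0, 0, 0], [14, -9, 16], [14, -8, 15]].
Solving (L + 5I)v = 0 gives the eigenspace spanned by (-2, 4, 4).
With v₃ = 4, v = (-2, 4, 4), so v₁ = -2.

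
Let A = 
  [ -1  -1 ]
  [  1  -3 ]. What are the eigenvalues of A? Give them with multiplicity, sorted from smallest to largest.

Characteristic polynomial: p(λ) = λ^2 + 4λ + 4 = (λ + 2)^2.
Roots (with multiplicity): -2, -2.

-2, -2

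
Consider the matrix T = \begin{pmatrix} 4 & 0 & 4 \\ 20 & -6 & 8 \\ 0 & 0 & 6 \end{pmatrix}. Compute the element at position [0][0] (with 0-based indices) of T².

Characteristic polynomial: λ^3 - 4λ^2 - 36λ + 144 = (λ - 6)(λ - 4)(λ + 6), so the eigenvalues are -6, 4, 6.
λ=4: eigenvector (1, 2, 0).
λ=-6: eigenvector (0, 1, 0).
λ=6: eigenvector (2, 4, 1).
P = [[1, 0, 2], [2, 1, 4], [0, 0, 1]], D = diag(4, -6, 6), P⁻¹ = [[1, 0, -2], [-2, 1, 0], [0, 0, 1]].
T² = P·diag(16, 36, 36)·P⁻¹ = [[16, 0, 40], [-40, 36, 80], [0, 0, 36]].
The requested entry is 16.

16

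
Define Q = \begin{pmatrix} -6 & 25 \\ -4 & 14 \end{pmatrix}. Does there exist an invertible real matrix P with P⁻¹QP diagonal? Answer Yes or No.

No

Characteristic polynomial: p(r) = r^2 - 8r + 16 = (r - 4)^2.
r = 4 has algebraic multiplicity 2; rank(Q − 4I) = 1, so geometric multiplicity = 1.
Geometric multiplicity < algebraic multiplicity, so Q is not diagonalizable.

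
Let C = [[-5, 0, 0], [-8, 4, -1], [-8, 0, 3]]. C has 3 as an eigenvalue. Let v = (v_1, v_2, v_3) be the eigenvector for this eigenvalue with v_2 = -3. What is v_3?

C − 3I = [[-8, 0, 0], [-8, 1, -1], [-8, 0, 0]].
Solving (C − 3I)v = 0 gives the eigenspace spanned by (0, -3, -3).
With v_2 = -3, v = (0, -3, -3), so v_3 = -3.

-3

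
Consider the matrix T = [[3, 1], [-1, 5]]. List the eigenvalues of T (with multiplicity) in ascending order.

4, 4

Characteristic polynomial: p(r) = r^2 - 8r + 16 = (r - 4)^2.
Roots (with multiplicity): 4, 4.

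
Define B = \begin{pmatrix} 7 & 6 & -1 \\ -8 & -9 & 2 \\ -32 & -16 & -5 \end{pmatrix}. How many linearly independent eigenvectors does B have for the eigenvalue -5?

1

B + 5I = [[12, 6, -1], [-8, -4, 2], [-32, -16, 0]].
This matrix has rank 2, so its null space has dimension 3 − 2 = 1.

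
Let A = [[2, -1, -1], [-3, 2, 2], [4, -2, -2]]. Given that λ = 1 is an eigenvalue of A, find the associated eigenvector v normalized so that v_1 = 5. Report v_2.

-5

A − 1I = [[1, -1, -1], [-3, 1, 2], [4, -2, -3]].
Solving (A − 1I)v = 0 gives the eigenspace spanned by (5, -5, 10).
With v_1 = 5, v = (5, -5, 10), so v_2 = -5.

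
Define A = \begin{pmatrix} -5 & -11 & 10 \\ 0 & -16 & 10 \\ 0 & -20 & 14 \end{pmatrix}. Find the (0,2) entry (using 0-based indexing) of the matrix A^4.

-1040

Characteristic polynomial: μ^3 + 7μ^2 - 14μ - 120 = (μ - 4)(μ + 5)(μ + 6), so the eigenvalues are -6, -5, 4.
μ=-5: eigenvector (1, 0, 0).
μ=4: eigenvector (-1, -1, -2).
μ=-6: eigenvector (1, 1, 1).
P = [[1, -1, 1], [0, -1, 1], [0, -2, 1]], D = diag(-5, 4, -6), P⁻¹ = [[1, -1, 0], [0, 1, -1], [0, 2, -1]].
A⁴ = P·diag(625, 256, 1296)·P⁻¹ = [[625, 1711, -1040], [0, 2336, -1040], [0, 2080, -784]].
The requested entry is -1040.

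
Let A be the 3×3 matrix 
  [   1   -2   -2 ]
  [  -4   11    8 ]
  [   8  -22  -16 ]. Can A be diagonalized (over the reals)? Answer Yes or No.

Yes

Characteristic polynomial: p(λ) = λ^3 + 4λ^2 + 3λ = λ(λ + 1)(λ + 3).
All 3 eigenvalues are distinct, so A is diagonalizable.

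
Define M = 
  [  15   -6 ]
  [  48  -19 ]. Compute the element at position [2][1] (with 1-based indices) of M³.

624

Characteristic polynomial: λ^2 + 4λ + 3 = (λ + 1)(λ + 3), so the eigenvalues are -3, -1.
λ=-1: eigenvector (-3, -8).
λ=-3: eigenvector (1, 3).
P = [[-3, 1], [-8, 3]], D = diag(-1, -3), P⁻¹ = [[-3, 1], [-8, 3]].
M³ = P·diag(-1, -27)·P⁻¹ = [[207, -78], [624, -235]].
The requested entry is 624.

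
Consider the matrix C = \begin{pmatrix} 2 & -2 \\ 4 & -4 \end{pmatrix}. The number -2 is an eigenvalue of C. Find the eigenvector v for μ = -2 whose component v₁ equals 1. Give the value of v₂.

C + 2I = [[4, -2], [4, -2]].
Solving (C + 2I)v = 0 gives the eigenspace spanned by (1, 2).
With v₁ = 1, v = (1, 2), so v₂ = 2.

2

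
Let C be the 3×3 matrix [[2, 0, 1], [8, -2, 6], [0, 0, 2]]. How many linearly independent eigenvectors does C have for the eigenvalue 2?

1

C − 2I = [[0, 0, 1], [8, -4, 6], [0, 0, 0]].
This matrix has rank 2, so its null space has dimension 3 − 2 = 1.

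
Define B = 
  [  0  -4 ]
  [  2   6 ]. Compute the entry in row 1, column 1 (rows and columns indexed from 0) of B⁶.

Characteristic polynomial: s^2 - 6s + 8 = (s - 4)(s - 2), so the eigenvalues are 2, 4.
s=4: eigenvector (1, -1).
s=2: eigenvector (2, -1).
P = [[1, 2], [-1, -1]], D = diag(4, 2), P⁻¹ = [[-1, -2], [1, 1]].
B⁶ = P·diag(4096, 64)·P⁻¹ = [[-3968, -8064], [4032, 8128]].
The requested entry is 8128.

8128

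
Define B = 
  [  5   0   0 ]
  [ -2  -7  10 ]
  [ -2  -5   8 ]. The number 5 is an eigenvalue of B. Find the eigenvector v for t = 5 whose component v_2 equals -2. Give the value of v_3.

-2

B − 5I = [[0, 0, 0], [-2, -12, 10], [-2, -5, 3]].
Solving (B − 5I)v = 0 gives the eigenspace spanned by (2, -2, -2).
With v_2 = -2, v = (2, -2, -2), so v_3 = -2.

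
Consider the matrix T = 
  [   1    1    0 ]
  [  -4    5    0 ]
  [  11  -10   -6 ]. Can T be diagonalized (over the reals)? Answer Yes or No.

No

Characteristic polynomial: p(λ) = λ^3 - 27λ + 54 = (λ - 3)^2(λ + 6).
λ = 3 has algebraic multiplicity 2; rank(T − 3I) = 2, so geometric multiplicity = 1.
Geometric multiplicity < algebraic multiplicity, so T is not diagonalizable.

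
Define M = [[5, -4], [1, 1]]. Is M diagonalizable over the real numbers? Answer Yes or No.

No

Characteristic polynomial: p(t) = t^2 - 6t + 9 = (t - 3)^2.
t = 3 has algebraic multiplicity 2; rank(M − 3I) = 1, so geometric multiplicity = 1.
Geometric multiplicity < algebraic multiplicity, so M is not diagonalizable.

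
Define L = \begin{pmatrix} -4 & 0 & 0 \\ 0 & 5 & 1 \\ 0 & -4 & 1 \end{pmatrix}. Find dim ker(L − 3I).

1

L − 3I = [[-7, 0, 0], [0, 2, 1], [0, -4, -2]].
This matrix has rank 2, so its null space has dimension 3 − 2 = 1.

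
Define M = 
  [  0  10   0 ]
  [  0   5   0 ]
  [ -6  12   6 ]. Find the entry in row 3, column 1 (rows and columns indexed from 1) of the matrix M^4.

Characteristic polynomial: t^3 - 11t^2 + 30t = t(t - 6)(t - 5), so the eigenvalues are 0, 5, 6.
t=0: eigenvector (1, 0, 1).
t=6: eigenvector (0, 0, 1).
t=5: eigenvector (2, 1, 0).
P = [[1, 0, 2], [0, 0, 1], [1, 1, 0]], D = diag(0, 6, 5), P⁻¹ = [[1, -2, 0], [-1, 2, 1], [0, 1, 0]].
M⁴ = P·diag(0, 1296, 625)·P⁻¹ = [[0, 1250, 0], [0, 625, 0], [-1296, 2592, 1296]].
The requested entry is -1296.

-1296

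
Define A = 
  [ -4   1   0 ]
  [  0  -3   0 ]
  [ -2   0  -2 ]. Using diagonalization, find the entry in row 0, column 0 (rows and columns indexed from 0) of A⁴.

Characteristic polynomial: r^3 + 9r^2 + 26r + 24 = (r + 2)(r + 3)(r + 4), so the eigenvalues are -4, -3, -2.
r=-2: eigenvector (0, 0, 1).
r=-3: eigenvector (1, 1, 2).
r=-4: eigenvector (1, 0, 1).
P = [[0, 1, 1], [0, 1, 0], [1, 2, 1]], D = diag(-2, -3, -4), P⁻¹ = [[-1, -1, 1], [0, 1, 0], [1, -1, 0]].
A⁴ = P·diag(16, 81, 256)·P⁻¹ = [[256, -175, 0], [0, 81, 0], [240, -110, 16]].
The requested entry is 256.

256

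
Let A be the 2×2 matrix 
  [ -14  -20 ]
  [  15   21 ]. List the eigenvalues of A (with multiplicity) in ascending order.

1, 6

Characteristic polynomial: p(r) = r^2 - 7r + 6 = (r - 6)(r - 1).
Roots (with multiplicity): 1, 6.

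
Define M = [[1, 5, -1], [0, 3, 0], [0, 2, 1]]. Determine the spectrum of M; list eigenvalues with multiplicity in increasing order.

1, 1, 3

Characteristic polynomial: p(s) = s^3 - 5s^2 + 7s - 3 = (s - 3)(s - 1)^2.
Roots (with multiplicity): 1, 1, 3.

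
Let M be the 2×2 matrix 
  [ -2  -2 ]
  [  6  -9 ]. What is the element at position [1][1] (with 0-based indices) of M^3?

-489

Characteristic polynomial: t^2 + 11t + 30 = (t + 5)(t + 6), so the eigenvalues are -6, -5.
t=-5: eigenvector (-2, -3).
t=-6: eigenvector (1, 2).
P = [[-2, 1], [-3, 2]], D = diag(-5, -6), P⁻¹ = [[-2, 1], [-3, 2]].
M³ = P·diag(-125, -216)·P⁻¹ = [[148, -182], [546, -489]].
The requested entry is -489.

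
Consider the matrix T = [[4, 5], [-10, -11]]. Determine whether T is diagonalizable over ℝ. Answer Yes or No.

Characteristic polynomial: p(r) = r^2 + 7r + 6 = (r + 1)(r + 6).
All 2 eigenvalues are distinct, so T is diagonalizable.

Yes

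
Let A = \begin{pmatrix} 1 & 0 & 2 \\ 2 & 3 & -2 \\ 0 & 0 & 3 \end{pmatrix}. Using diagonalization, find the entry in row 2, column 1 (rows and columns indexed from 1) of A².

Characteristic polynomial: r^3 - 7r^2 + 15r - 9 = (r - 3)^2(r - 1), so the eigenvalues are 1, 3, 3.
r=3: eigenvector (0, 1, 0).
r=1: eigenvector (-1, 1, 0).
r=3: eigenvector (1, 0, 1).
P = [[0, -1, 1], [1, 1, 0], [0, 0, 1]], D = diag(3, 1, 3), P⁻¹ = [[1, 1, -1], [-1, 0, 1], [0, 0, 1]].
A² = P·diag(9, 1, 9)·P⁻¹ = [[1, 0, 8], [8, 9, -8], [0, 0, 9]].
The requested entry is 8.

8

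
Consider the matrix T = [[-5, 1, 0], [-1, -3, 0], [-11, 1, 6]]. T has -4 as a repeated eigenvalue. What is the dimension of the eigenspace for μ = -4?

T + 4I = [[-1, 1, 0], [-1, 1, 0], [-11, 1, 10]].
This matrix has rank 2, so its null space has dimension 3 − 2 = 1.

1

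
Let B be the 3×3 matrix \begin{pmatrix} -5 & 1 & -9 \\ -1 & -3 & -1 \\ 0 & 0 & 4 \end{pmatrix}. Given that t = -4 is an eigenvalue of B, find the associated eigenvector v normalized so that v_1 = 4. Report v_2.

B + 4I = [[-1, 1, -9], [-1, 1, -1], [0, 0, 8]].
Solving (B + 4I)v = 0 gives the eigenspace spanned by (4, 4, 0).
With v_1 = 4, v = (4, 4, 0), so v_2 = 4.

4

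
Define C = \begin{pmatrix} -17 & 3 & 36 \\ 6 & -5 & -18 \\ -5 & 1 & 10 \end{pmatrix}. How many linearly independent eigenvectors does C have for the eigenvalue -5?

C + 5I = [[-12, 3, 36], [6, 0, -18], [-5, 1, 15]].
This matrix has rank 2, so its null space has dimension 3 − 2 = 1.

1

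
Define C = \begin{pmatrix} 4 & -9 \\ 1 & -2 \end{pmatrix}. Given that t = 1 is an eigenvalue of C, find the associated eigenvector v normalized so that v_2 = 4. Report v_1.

C − 1I = [[3, -9], [1, -3]].
Solving (C − 1I)v = 0 gives the eigenspace spanned by (12, 4).
With v_2 = 4, v = (12, 4), so v_1 = 12.

12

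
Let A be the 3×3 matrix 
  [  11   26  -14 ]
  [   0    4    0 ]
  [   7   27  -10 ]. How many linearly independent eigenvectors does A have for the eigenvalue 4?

1

A − 4I = [[7, 26, -14], [0, 0, 0], [7, 27, -14]].
This matrix has rank 2, so its null space has dimension 3 − 2 = 1.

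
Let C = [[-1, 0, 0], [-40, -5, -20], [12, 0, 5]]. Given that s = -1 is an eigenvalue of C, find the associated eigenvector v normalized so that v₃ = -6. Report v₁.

3

C + 1I = [[0, 0, 0], [-40, -4, -20], [12, 0, 6]].
Solving (C + 1I)v = 0 gives the eigenspace spanned by (3, 0, -6).
With v₃ = -6, v = (3, 0, -6), so v₁ = 3.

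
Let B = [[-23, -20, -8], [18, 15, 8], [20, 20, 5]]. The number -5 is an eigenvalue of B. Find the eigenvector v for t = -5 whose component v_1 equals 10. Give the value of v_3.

-10

B + 5I = [[-18, -20, -8], [18, 20, 8], [20, 20, 10]].
Solving (B + 5I)v = 0 gives the eigenspace spanned by (10, -5, -10).
With v_1 = 10, v = (10, -5, -10), so v_3 = -10.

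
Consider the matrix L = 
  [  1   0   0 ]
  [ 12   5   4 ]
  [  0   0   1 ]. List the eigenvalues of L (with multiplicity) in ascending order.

Characteristic polynomial: p(t) = t^3 - 7t^2 + 11t - 5 = (t - 5)(t - 1)^2.
Roots (with multiplicity): 1, 1, 5.

1, 1, 5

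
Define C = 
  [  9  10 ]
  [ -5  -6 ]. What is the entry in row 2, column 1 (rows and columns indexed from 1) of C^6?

-4095

Characteristic polynomial: t^2 - 3t - 4 = (t - 4)(t + 1), so the eigenvalues are -1, 4.
t=4: eigenvector (2, -1).
t=-1: eigenvector (-1, 1).
P = [[2, -1], [-1, 1]], D = diag(4, -1), P⁻¹ = [[1, 1], [1, 2]].
C⁶ = P·diag(4096, 1)·P⁻¹ = [[8191, 8190], [-4095, -4094]].
The requested entry is -4095.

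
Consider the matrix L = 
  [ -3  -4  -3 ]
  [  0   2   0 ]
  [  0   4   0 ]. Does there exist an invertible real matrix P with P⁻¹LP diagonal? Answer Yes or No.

Characteristic polynomial: p(s) = s^3 + s^2 - 6s = s(s - 2)(s + 3).
All 3 eigenvalues are distinct, so L is diagonalizable.

Yes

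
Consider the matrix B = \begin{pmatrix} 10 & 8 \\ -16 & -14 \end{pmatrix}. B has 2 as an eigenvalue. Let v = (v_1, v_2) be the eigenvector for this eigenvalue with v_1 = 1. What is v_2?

B − 2I = [[8, 8], [-16, -16]].
Solving (B − 2I)v = 0 gives the eigenspace spanned by (1, -1).
With v_1 = 1, v = (1, -1), so v_2 = -1.

-1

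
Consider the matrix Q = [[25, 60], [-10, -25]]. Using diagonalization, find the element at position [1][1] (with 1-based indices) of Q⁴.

Characteristic polynomial: r^2 - 25 = (r - 5)(r + 5), so the eigenvalues are -5, 5.
r=-5: eigenvector (-2, 1).
r=5: eigenvector (-3, 1).
P = [[-2, -3], [1, 1]], D = diag(-5, 5), P⁻¹ = [[1, 3], [-1, -2]].
Q⁴ = P·diag(625, 625)·P⁻¹ = [[625, 0], [0, 625]].
The requested entry is 625.

625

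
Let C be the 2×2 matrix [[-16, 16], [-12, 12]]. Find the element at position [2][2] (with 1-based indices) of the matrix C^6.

Characteristic polynomial: r^2 + 4r = r(r + 4), so the eigenvalues are -4, 0.
r=0: eigenvector (1, 1).
r=-4: eigenvector (4, 3).
P = [[1, 4], [1, 3]], D = diag(0, -4), P⁻¹ = [[-3, 4], [1, -1]].
C⁶ = P·diag(0, 4096)·P⁻¹ = [[16384, -16384], [12288, -12288]].
The requested entry is -12288.

-12288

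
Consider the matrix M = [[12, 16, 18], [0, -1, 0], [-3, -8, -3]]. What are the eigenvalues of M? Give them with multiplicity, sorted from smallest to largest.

Characteristic polynomial: p(λ) = λ^3 - 8λ^2 + 9λ + 18 = (λ - 6)(λ - 3)(λ + 1).
Roots (with multiplicity): -1, 3, 6.

-1, 3, 6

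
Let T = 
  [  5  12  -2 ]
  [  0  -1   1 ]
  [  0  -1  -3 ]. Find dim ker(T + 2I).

1

T + 2I = [[7, 12, -2], [0, 1, 1], [0, -1, -1]].
This matrix has rank 2, so its null space has dimension 3 − 2 = 1.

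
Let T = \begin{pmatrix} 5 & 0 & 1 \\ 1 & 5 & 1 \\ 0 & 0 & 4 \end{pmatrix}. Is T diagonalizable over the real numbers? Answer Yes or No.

No

Characteristic polynomial: p(r) = r^3 - 14r^2 + 65r - 100 = (r - 5)^2(r - 4).
r = 5 has algebraic multiplicity 2; rank(T − 5I) = 2, so geometric multiplicity = 1.
Geometric multiplicity < algebraic multiplicity, so T is not diagonalizable.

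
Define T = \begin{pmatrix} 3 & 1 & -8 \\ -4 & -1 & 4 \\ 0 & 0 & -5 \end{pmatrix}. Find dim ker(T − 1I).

1

T − 1I = [[2, 1, -8], [-4, -2, 4], [0, 0, -6]].
This matrix has rank 2, so its null space has dimension 3 − 2 = 1.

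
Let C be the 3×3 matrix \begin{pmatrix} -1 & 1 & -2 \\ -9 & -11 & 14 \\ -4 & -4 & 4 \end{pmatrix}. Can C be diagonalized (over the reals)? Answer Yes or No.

Characteristic polynomial: p(s) = s^3 + 8s^2 + 20s + 16 = (s + 2)^2(s + 4).
s = -2 has algebraic multiplicity 2; rank(C + 2I) = 2, so geometric multiplicity = 1.
Geometric multiplicity < algebraic multiplicity, so C is not diagonalizable.

No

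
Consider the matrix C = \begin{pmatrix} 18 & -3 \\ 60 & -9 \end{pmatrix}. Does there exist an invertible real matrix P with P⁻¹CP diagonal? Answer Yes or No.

Characteristic polynomial: p(μ) = μ^2 - 9μ + 18 = (μ - 6)(μ - 3).
All 2 eigenvalues are distinct, so C is diagonalizable.

Yes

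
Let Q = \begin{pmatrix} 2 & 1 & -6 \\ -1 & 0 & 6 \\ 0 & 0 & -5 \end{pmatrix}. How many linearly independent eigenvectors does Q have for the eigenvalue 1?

1

Q − 1I = [[1, 1, -6], [-1, -1, 6], [0, 0, -6]].
This matrix has rank 2, so its null space has dimension 3 − 2 = 1.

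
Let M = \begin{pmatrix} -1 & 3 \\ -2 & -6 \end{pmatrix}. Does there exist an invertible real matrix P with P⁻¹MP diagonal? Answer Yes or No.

Characteristic polynomial: p(t) = t^2 + 7t + 12 = (t + 3)(t + 4).
All 2 eigenvalues are distinct, so M is diagonalizable.

Yes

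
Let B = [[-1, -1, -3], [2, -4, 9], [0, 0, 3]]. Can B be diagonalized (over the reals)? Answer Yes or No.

Yes

Characteristic polynomial: p(s) = s^3 + 2s^2 - 9s - 18 = (s - 3)(s + 2)(s + 3).
All 3 eigenvalues are distinct, so B is diagonalizable.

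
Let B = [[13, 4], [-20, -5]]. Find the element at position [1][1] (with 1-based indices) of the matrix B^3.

Characteristic polynomial: r^2 - 8r + 15 = (r - 5)(r - 3), so the eigenvalues are 3, 5.
r=5: eigenvector (1, -2).
r=3: eigenvector (-2, 5).
P = [[1, -2], [-2, 5]], D = diag(5, 3), P⁻¹ = [[5, 2], [2, 1]].
B³ = P·diag(125, 27)·P⁻¹ = [[517, 196], [-980, -365]].
The requested entry is 517.

517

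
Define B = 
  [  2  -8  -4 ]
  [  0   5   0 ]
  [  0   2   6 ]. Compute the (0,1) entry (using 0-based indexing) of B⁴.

Characteristic polynomial: s^3 - 13s^2 + 52s - 60 = (s - 6)(s - 5)(s - 2), so the eigenvalues are 2, 5, 6.
s=5: eigenvector (0, 1, -2).
s=2: eigenvector (1, 0, 0).
s=6: eigenvector (-1, 0, 1).
P = [[0, 1, -1], [1, 0, 0], [-2, 0, 1]], D = diag(5, 2, 6), P⁻¹ = [[0, 1, 0], [1, 2, 1], [0, 2, 1]].
B⁴ = P·diag(625, 16, 1296)·P⁻¹ = [[16, -2560, -1280], [0, 625, 0], [0, 1342, 1296]].
The requested entry is -2560.

-2560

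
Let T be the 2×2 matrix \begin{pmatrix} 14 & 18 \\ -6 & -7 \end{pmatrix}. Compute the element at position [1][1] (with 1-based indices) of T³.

476

Characteristic polynomial: s^2 - 7s + 10 = (s - 5)(s - 2), so the eigenvalues are 2, 5.
s=5: eigenvector (-2, 1).
s=2: eigenvector (-3, 2).
P = [[-2, -3], [1, 2]], D = diag(5, 2), P⁻¹ = [[-2, -3], [1, 2]].
T³ = P·diag(125, 8)·P⁻¹ = [[476, 702], [-234, -343]].
The requested entry is 476.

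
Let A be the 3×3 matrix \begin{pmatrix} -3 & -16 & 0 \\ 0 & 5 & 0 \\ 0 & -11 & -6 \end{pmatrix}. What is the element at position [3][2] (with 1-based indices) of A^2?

11

Characteristic polynomial: r^3 + 4r^2 - 27r - 90 = (r - 5)(r + 3)(r + 6), so the eigenvalues are -6, -3, 5.
r=5: eigenvector (-2, 1, -1).
r=-3: eigenvector (1, 0, 0).
r=-6: eigenvector (0, 0, 1).
P = [[-2, 1, 0], [1, 0, 0], [-1, 0, 1]], D = diag(5, -3, -6), P⁻¹ = [[0, 1, 0], [1, 2, 0], [0, 1, 1]].
A² = P·diag(25, 9, 36)·P⁻¹ = [[9, -32, 0], [0, 25, 0], [0, 11, 36]].
The requested entry is 11.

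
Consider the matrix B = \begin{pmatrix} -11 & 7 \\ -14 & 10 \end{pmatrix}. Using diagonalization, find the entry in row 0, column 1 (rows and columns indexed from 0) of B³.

91

Characteristic polynomial: μ^2 + μ - 12 = (μ - 3)(μ + 4), so the eigenvalues are -4, 3.
μ=3: eigenvector (-1, -2).
μ=-4: eigenvector (1, 1).
P = [[-1, 1], [-2, 1]], D = diag(3, -4), P⁻¹ = [[1, -1], [2, -1]].
B³ = P·diag(27, -64)·P⁻¹ = [[-155, 91], [-182, 118]].
The requested entry is 91.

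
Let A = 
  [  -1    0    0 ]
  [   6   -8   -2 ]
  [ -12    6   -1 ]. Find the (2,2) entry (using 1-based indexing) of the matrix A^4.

1732

Characteristic polynomial: r^3 + 10r^2 + 29r + 20 = (r + 1)(r + 4)(r + 5), so the eigenvalues are -5, -4, -1.
r=-1: eigenvector (1, 2, -4).
r=-4: eigenvector (0, 1, -2).
r=-5: eigenvector (0, 2, -3).
P = [[1, 0, 0], [2, 1, 2], [-4, -2, -3]], D = diag(-1, -4, -5), P⁻¹ = [[1, 0, 0], [-2, -3, -2], [0, 2, 1]].
A⁴ = P·diag(1, 256, 625)·P⁻¹ = [[1, 0, 0], [-510, 1732, 738], [1020, -2214, -851]].
The requested entry is 1732.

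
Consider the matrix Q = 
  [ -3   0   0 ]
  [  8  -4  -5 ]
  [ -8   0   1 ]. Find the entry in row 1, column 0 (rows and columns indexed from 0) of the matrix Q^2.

Characteristic polynomial: t^3 + 6t^2 + 5t - 12 = (t - 1)(t + 3)(t + 4), so the eigenvalues are -4, -3, 1.
t=-3: eigenvector (1, -2, 2).
t=-4: eigenvector (0, 1, 0).
t=1: eigenvector (0, -1, 1).
P = [[1, 0, 0], [-2, 1, -1], [2, 0, 1]], D = diag(-3, -4, 1), P⁻¹ = [[1, 0, 0], [0, 1, 1], [-2, 0, 1]].
Q² = P·diag(9, 16, 1)·P⁻¹ = [[9, 0, 0], [-16, 16, 15], [16, 0, 1]].
The requested entry is -16.

-16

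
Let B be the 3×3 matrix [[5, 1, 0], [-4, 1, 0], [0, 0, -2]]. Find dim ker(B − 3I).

1

B − 3I = [[2, 1, 0], [-4, -2, 0], [0, 0, -5]].
This matrix has rank 2, so its null space has dimension 3 − 2 = 1.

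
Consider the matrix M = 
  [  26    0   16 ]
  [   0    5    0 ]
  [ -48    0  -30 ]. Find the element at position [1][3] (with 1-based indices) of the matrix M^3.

448

Characteristic polynomial: μ^3 - μ^2 - 32μ + 60 = (μ - 5)(μ - 2)(μ + 6), so the eigenvalues are -6, 2, 5.
μ=-6: eigenvector (1, 0, -2).
μ=5: eigenvector (0, 1, 0).
μ=2: eigenvector (2, 0, -3).
P = [[1, 0, 2], [0, 1, 0], [-2, 0, -3]], D = diag(-6, 5, 2), P⁻¹ = [[-3, 0, -2], [0, 1, 0], [2, 0, 1]].
M³ = P·diag(-216, 125, 8)·P⁻¹ = [[680, 0, 448], [0, 125, 0], [-1344, 0, -888]].
The requested entry is 448.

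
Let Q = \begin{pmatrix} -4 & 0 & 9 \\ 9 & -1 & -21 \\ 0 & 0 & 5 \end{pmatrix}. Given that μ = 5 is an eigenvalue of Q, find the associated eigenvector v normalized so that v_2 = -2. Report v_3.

1

Q − 5I = [[-9, 0, 9], [9, -6, -21], [0, 0, 0]].
Solving (Q − 5I)v = 0 gives the eigenspace spanned by (1, -2, 1).
With v_2 = -2, v = (1, -2, 1), so v_3 = 1.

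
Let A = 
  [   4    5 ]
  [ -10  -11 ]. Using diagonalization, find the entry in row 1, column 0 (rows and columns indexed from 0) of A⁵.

-15550

Characteristic polynomial: s^2 + 7s + 6 = (s + 1)(s + 6), so the eigenvalues are -6, -1.
s=-6: eigenvector (-1, 2).
s=-1: eigenvector (-1, 1).
P = [[-1, -1], [2, 1]], D = diag(-6, -1), P⁻¹ = [[1, 1], [-2, -1]].
A⁵ = P·diag(-7776, -1)·P⁻¹ = [[7774, 7775], [-15550, -15551]].
The requested entry is -15550.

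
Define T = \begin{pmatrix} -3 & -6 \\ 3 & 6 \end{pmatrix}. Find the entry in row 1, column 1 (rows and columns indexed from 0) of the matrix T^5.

486

Characteristic polynomial: s^2 - 3s = s(s - 3), so the eigenvalues are 0, 3.
s=0: eigenvector (2, -1).
s=3: eigenvector (1, -1).
P = [[2, 1], [-1, -1]], D = diag(0, 3), P⁻¹ = [[1, 1], [-1, -2]].
T⁵ = P·diag(0, 243)·P⁻¹ = [[-243, -486], [243, 486]].
The requested entry is 486.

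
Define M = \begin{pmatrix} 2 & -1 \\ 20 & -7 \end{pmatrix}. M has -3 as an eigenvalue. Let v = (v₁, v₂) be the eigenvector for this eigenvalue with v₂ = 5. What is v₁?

1

M + 3I = [[5, -1], [20, -4]].
Solving (M + 3I)v = 0 gives the eigenspace spanned by (1, 5).
With v₂ = 5, v = (1, 5), so v₁ = 1.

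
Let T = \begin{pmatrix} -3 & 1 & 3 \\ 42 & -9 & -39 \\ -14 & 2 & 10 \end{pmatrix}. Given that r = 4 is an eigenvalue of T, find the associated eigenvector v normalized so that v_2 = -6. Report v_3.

T − 4I = [[-7, 1, 3], [42, -13, -39], [-14, 2, 6]].
Solving (T − 4I)v = 0 gives the eigenspace spanned by (0, -6, 2).
With v_2 = -6, v = (0, -6, 2), so v_3 = 2.

2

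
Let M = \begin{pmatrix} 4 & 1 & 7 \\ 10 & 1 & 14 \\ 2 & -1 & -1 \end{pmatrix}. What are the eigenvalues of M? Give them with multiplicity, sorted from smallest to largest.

Characteristic polynomial: p(μ) = μ^3 - 4μ^2 - 11μ - 6 = (μ - 6)(μ + 1)^2.
Roots (with multiplicity): -1, -1, 6.

-1, -1, 6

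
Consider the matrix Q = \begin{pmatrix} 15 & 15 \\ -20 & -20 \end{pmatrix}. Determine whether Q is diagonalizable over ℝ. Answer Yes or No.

Yes

Characteristic polynomial: p(t) = t^2 + 5t = t(t + 5).
All 2 eigenvalues are distinct, so Q is diagonalizable.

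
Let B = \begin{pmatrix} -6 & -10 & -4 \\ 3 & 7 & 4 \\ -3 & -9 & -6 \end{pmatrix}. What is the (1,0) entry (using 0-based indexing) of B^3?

27

Characteristic polynomial: s^3 + 5s^2 + 6s = s(s + 2)(s + 3), so the eigenvalues are -3, -2, 0.
s=0: eigenvector (1, -1, 1).
s=-3: eigenvector (2, -1, 1).
s=-2: eigenvector (2, -2, 3).
P = [[1, 2, 2], [-1, -1, -2], [1, 1, 3]], D = diag(0, -3, -2), P⁻¹ = [[-1, -4, -2], [1, 1, 0], [0, 1, 1]].
B³ = P·diag(0, -27, -8)·P⁻¹ = [[-54, -70, -16], [27, 43, 16], [-27, -51, -24]].
The requested entry is 27.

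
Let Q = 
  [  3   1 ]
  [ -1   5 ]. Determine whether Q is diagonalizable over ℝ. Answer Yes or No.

No

Characteristic polynomial: p(t) = t^2 - 8t + 16 = (t - 4)^2.
t = 4 has algebraic multiplicity 2; rank(Q − 4I) = 1, so geometric multiplicity = 1.
Geometric multiplicity < algebraic multiplicity, so Q is not diagonalizable.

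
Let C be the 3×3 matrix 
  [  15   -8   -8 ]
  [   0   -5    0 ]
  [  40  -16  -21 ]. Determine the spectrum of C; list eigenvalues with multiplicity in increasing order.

-5, -5, -1

Characteristic polynomial: p(r) = r^3 + 11r^2 + 35r + 25 = (r + 1)(r + 5)^2.
Roots (with multiplicity): -5, -5, -1.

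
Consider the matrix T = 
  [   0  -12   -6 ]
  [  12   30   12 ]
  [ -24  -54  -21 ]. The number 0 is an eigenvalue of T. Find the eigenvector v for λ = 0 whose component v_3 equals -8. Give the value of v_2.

T = [[0, -12, -6], [12, 30, 12], [-24, -54, -21]].
Solving (T)v = 0 gives the eigenspace spanned by (-2, 4, -8).
With v_3 = -8, v = (-2, 4, -8), so v_2 = 4.

4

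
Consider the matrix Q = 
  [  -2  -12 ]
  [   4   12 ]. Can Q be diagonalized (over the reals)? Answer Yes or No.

Characteristic polynomial: p(μ) = μ^2 - 10μ + 24 = (μ - 6)(μ - 4).
All 2 eigenvalues are distinct, so Q is diagonalizable.

Yes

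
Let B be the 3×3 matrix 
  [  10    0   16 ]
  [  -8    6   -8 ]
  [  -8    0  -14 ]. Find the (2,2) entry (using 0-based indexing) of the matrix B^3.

Characteristic polynomial: s^3 - 2s^2 - 36s + 72 = (s - 6)(s - 2)(s + 6), so the eigenvalues are -6, 2, 6.
s=2: eigenvector (2, 2, -1).
s=6: eigenvector (0, 1, 0).
s=-6: eigenvector (-1, 0, 1).
P = [[2, 0, -1], [2, 1, 0], [-1, 0, 1]], D = diag(2, 6, -6), P⁻¹ = [[1, 0, 1], [-2, 1, -2], [1, 0, 2]].
B³ = P·diag(8, 216, -216)·P⁻¹ = [[232, 0, 448], [-416, 216, -416], [-224, 0, -440]].
The requested entry is -440.

-440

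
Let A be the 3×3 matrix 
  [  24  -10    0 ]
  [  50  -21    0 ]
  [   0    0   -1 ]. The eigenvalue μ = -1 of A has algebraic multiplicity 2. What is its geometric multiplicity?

A + 1I = [[25, -10, 0], [50, -20, 0], [0, 0, 0]].
This matrix has rank 1, so its null space has dimension 3 − 1 = 2.

2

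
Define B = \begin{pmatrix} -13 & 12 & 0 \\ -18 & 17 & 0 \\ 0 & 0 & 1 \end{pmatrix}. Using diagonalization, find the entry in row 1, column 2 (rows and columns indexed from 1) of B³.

252

Characteristic polynomial: μ^3 - 5μ^2 - μ + 5 = (μ - 5)(μ - 1)(μ + 1), so the eigenvalues are -1, 1, 5.
μ=-1: eigenvector (1, 1, 0).
μ=5: eigenvector (2, 3, 0).
μ=1: eigenvector (0, 0, 1).
P = [[1, 2, 0], [1, 3, 0], [0, 0, 1]], D = diag(-1, 5, 1), P⁻¹ = [[3, -2, 0], [-1, 1, 0], [0, 0, 1]].
B³ = P·diag(-1, 125, 1)·P⁻¹ = [[-253, 252, 0], [-378, 377, 0], [0, 0, 1]].
The requested entry is 252.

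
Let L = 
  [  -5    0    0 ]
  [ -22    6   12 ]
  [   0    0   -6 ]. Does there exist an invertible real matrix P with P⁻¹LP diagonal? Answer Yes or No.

Characteristic polynomial: p(μ) = μ^3 + 5μ^2 - 36μ - 180 = (μ - 6)(μ + 5)(μ + 6).
All 3 eigenvalues are distinct, so L is diagonalizable.

Yes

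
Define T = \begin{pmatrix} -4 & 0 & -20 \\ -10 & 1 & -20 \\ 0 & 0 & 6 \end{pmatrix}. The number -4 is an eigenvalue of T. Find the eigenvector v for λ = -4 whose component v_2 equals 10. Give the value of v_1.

T + 4I = [[0, 0, -20], [-10, 5, -20], [0, 0, 10]].
Solving (T + 4I)v = 0 gives the eigenspace spanned by (5, 10, 0).
With v_2 = 10, v = (5, 10, 0), so v_1 = 5.

5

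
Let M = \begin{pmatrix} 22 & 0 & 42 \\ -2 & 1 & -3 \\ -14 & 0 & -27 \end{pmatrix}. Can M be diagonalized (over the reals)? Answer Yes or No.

Characteristic polynomial: p(s) = s^3 + 4s^2 - 11s + 6 = (s - 1)^2(s + 6).
s = 1 has algebraic multiplicity 2; rank(M − 1I) = 2, so geometric multiplicity = 1.
Geometric multiplicity < algebraic multiplicity, so M is not diagonalizable.

No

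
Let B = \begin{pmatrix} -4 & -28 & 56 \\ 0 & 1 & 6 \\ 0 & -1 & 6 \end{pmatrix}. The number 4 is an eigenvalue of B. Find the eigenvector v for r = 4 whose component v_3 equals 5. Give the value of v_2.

10

B − 4I = [[-8, -28, 56], [0, -3, 6], [0, -1, 2]].
Solving (B − 4I)v = 0 gives the eigenspace spanned by (0, 10, 5).
With v_3 = 5, v = (0, 10, 5), so v_2 = 10.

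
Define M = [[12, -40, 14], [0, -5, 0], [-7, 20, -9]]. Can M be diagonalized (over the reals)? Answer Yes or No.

Yes

Characteristic polynomial: p(μ) = μ^3 + 2μ^2 - 25μ - 50 = (μ - 5)(μ + 2)(μ + 5).
All 3 eigenvalues are distinct, so M is diagonalizable.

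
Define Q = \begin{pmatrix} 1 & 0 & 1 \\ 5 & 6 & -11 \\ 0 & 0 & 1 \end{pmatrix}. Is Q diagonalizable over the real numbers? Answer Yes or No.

No

Characteristic polynomial: p(s) = s^3 - 8s^2 + 13s - 6 = (s - 6)(s - 1)^2.
s = 1 has algebraic multiplicity 2; rank(Q − 1I) = 2, so geometric multiplicity = 1.
Geometric multiplicity < algebraic multiplicity, so Q is not diagonalizable.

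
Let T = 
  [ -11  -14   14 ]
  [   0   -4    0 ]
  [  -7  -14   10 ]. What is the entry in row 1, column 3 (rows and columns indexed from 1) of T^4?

-350

Characteristic polynomial: μ^3 + 5μ^2 - 8μ - 48 = (μ - 3)(μ + 4)^2, so the eigenvalues are -4, -4, 3.
μ=3: eigenvector (-1, 0, -1).
μ=-4: eigenvector (2, 1, 2).
μ=-4: eigenvector (2, 0, 1).
P = [[-1, 2, 2], [0, 1, 0], [-1, 2, 1]], D = diag(3, -4, -4), P⁻¹ = [[1, 2, -2], [0, 1, 0], [1, 0, -1]].
T⁴ = P·diag(81, 256, 256)·P⁻¹ = [[431, 350, -350], [0, 256, 0], [175, 350, -94]].
The requested entry is -350.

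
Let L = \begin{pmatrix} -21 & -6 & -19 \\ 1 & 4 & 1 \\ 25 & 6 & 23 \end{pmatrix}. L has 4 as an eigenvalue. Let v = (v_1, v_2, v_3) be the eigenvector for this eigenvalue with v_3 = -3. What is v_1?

3

L − 4I = [[-25, -6, -19], [1, 0, 1], [25, 6, 19]].
Solving (L − 4I)v = 0 gives the eigenspace spanned by (3, -3, -3).
With v_3 = -3, v = (3, -3, -3), so v_1 = 3.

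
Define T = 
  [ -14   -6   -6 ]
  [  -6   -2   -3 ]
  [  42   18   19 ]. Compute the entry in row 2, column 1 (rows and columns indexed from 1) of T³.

-126

Characteristic polynomial: μ^3 - 3μ^2 - 6μ + 8 = (μ - 4)(μ - 1)(μ + 2), so the eigenvalues are -2, 1, 4.
μ=-2: eigenvector (1, 0, -2).
μ=4: eigenvector (-1, -1, 4).
μ=1: eigenvector (0, -1, 1).
P = [[1, -1, 0], [0, -1, -1], [-2, 4, 1]], D = diag(-2, 4, 1), P⁻¹ = [[3, 1, 1], [2, 1, 1], [-2, -2, -1]].
T³ = P·diag(-8, 64, 1)·P⁻¹ = [[-152, -72, -72], [-126, -62, -63], [558, 270, 271]].
The requested entry is -126.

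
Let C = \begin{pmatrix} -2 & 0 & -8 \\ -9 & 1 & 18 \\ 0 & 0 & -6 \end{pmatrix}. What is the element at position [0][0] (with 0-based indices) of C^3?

-8

Characteristic polynomial: λ^3 + 7λ^2 + 4λ - 12 = (λ - 1)(λ + 2)(λ + 6), so the eigenvalues are -6, -2, 1.
λ=-2: eigenvector (1, 3, 0).
λ=-6: eigenvector (2, 0, 1).
λ=1: eigenvector (0, 1, 0).
P = [[1, 2, 0], [3, 0, 1], [0, 1, 0]], D = diag(-2, -6, 1), P⁻¹ = [[1, 0, -2], [0, 0, 1], [-3, 1, 6]].
C³ = P·diag(-8, -216, 1)·P⁻¹ = [[-8, 0, -416], [-27, 1, 54], [0, 0, -216]].
The requested entry is -8.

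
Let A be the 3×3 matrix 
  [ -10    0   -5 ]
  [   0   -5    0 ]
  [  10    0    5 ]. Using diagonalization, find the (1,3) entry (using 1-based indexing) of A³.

Characteristic polynomial: t^3 + 10t^2 + 25t = t(t + 5)^2, so the eigenvalues are -5, -5, 0.
t=-5: eigenvector (1, 0, -1).
t=0: eigenvector (-1, 0, 2).
t=-5: eigenvector (0, 1, 0).
P = [[1, -1, 0], [0, 0, 1], [-1, 2, 0]], D = diag(-5, 0, -5), P⁻¹ = [[2, 0, 1], [1, 0, 1], [0, 1, 0]].
A³ = P·diag(-125, 0, -125)·P⁻¹ = [[-250, 0, -125], [0, -125, 0], [250, 0, 125]].
The requested entry is -125.

-125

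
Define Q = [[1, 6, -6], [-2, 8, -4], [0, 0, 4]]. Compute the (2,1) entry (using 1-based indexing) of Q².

-18

Characteristic polynomial: λ^3 - 13λ^2 + 56λ - 80 = (λ - 5)(λ - 4)^2, so the eigenvalues are 4, 4, 5.
λ=5: eigenvector (-3, -2, 0).
λ=4: eigenvector (-2, 0, 1).
λ=4: eigenvector (2, 1, 0).
P = [[-3, -2, 2], [-2, 0, 1], [0, 1, 0]], D = diag(5, 4, 4), P⁻¹ = [[1, -2, 2], [0, 0, 1], [2, -3, 4]].
Q² = P·diag(25, 16, 16)·P⁻¹ = [[-11, 54, -54], [-18, 52, -36], [0, 0, 16]].
The requested entry is -18.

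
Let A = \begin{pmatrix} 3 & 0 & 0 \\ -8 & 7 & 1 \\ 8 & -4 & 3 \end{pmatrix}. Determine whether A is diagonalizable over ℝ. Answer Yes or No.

No

Characteristic polynomial: p(μ) = μ^3 - 13μ^2 + 55μ - 75 = (μ - 5)^2(μ - 3).
μ = 5 has algebraic multiplicity 2; rank(A − 5I) = 2, so geometric multiplicity = 1.
Geometric multiplicity < algebraic multiplicity, so A is not diagonalizable.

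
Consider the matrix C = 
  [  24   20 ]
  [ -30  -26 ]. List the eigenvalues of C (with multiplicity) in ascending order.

-6, 4

Characteristic polynomial: p(μ) = μ^2 + 2μ - 24 = (μ - 4)(μ + 6).
Roots (with multiplicity): -6, 4.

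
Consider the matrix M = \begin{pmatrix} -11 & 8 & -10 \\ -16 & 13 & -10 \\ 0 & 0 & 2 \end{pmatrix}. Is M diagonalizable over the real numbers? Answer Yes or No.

Yes

Characteristic polynomial: p(μ) = μ^3 - 4μ^2 - 11μ + 30 = (μ - 5)(μ - 2)(μ + 3).
All 3 eigenvalues are distinct, so M is diagonalizable.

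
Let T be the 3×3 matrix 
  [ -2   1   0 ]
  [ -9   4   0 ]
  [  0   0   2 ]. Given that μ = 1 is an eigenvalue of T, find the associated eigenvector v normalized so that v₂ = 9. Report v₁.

T − 1I = [[-3, 1, 0], [-9, 3, 0], [0, 0, 1]].
Solving (T − 1I)v = 0 gives the eigenspace spanned by (3, 9, 0).
With v₂ = 9, v = (3, 9, 0), so v₁ = 3.

3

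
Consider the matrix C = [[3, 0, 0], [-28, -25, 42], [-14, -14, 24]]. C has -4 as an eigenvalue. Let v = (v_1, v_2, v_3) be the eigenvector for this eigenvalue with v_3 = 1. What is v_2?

2

C + 4I = [[7, 0, 0], [-28, -21, 42], [-14, -14, 28]].
Solving (C + 4I)v = 0 gives the eigenspace spanned by (0, 2, 1).
With v_3 = 1, v = (0, 2, 1), so v_2 = 2.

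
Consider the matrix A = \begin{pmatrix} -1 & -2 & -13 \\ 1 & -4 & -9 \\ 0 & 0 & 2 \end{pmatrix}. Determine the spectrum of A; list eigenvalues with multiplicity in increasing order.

-3, -2, 2

Characteristic polynomial: p(λ) = λ^3 + 3λ^2 - 4λ - 12 = (λ - 2)(λ + 2)(λ + 3).
Roots (with multiplicity): -3, -2, 2.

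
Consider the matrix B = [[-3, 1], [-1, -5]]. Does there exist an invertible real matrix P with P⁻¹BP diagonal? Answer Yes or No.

No

Characteristic polynomial: p(t) = t^2 + 8t + 16 = (t + 4)^2.
t = -4 has algebraic multiplicity 2; rank(B + 4I) = 1, so geometric multiplicity = 1.
Geometric multiplicity < algebraic multiplicity, so B is not diagonalizable.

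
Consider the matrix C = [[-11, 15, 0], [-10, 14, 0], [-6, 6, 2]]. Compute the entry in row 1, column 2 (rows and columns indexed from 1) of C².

45

Characteristic polynomial: λ^3 - 5λ^2 + 2λ + 8 = (λ - 4)(λ - 2)(λ + 1), so the eigenvalues are -1, 2, 4.
λ=-1: eigenvector (3, 2, 2).
λ=4: eigenvector (1, 1, 0).
λ=2: eigenvector (0, 0, 1).
P = [[3, 1, 0], [2, 1, 0], [2, 0, 1]], D = diag(-1, 4, 2), P⁻¹ = [[1, -1, 0], [-2, 3, 0], [-2, 2, 1]].
C² = P·diag(1, 16, 4)·P⁻¹ = [[-29, 45, 0], [-30, 46, 0], [-6, 6, 4]].
The requested entry is 45.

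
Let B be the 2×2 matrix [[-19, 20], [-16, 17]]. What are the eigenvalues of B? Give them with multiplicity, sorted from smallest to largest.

-3, 1

Characteristic polynomial: p(μ) = μ^2 + 2μ - 3 = (μ - 1)(μ + 3).
Roots (with multiplicity): -3, 1.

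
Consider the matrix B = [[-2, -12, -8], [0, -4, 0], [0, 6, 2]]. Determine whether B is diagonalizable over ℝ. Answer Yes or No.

Yes

Characteristic polynomial: p(s) = s^3 + 4s^2 - 4s - 16 = (s - 2)(s + 2)(s + 4).
All 3 eigenvalues are distinct, so B is diagonalizable.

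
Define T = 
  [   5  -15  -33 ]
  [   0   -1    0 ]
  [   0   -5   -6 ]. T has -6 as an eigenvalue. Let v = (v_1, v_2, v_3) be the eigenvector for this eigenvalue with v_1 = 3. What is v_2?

T + 6I = [[11, -15, -33], [0, 5, 0], [0, -5, 0]].
Solving (T + 6I)v = 0 gives the eigenspace spanned by (3, 0, 1).
With v_1 = 3, v = (3, 0, 1), so v_2 = 0.

0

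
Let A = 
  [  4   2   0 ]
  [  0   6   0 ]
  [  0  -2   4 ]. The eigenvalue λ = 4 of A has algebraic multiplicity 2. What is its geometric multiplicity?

2

A − 4I = [[0, 2, 0], [0, 2, 0], [0, -2, 0]].
This matrix has rank 1, so its null space has dimension 3 − 1 = 2.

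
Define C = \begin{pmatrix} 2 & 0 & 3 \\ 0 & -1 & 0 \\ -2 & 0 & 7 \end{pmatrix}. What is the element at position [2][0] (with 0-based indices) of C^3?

-122

Characteristic polynomial: μ^3 - 8μ^2 + 11μ + 20 = (μ - 5)(μ - 4)(μ + 1), so the eigenvalues are -1, 4, 5.
μ=4: eigenvector (3, 0, 2).
μ=5: eigenvector (1, 0, 1).
μ=-1: eigenvector (0, 1, 0).
P = [[3, 1, 0], [0, 0, 1], [2, 1, 0]], D = diag(4, 5, -1), P⁻¹ = [[1, 0, -1], [-2, 0, 3], [0, 1, 0]].
C³ = P·diag(64, 125, -1)·P⁻¹ = [[-58, 0, 183], [0, -1, 0], [-122, 0, 247]].
The requested entry is -122.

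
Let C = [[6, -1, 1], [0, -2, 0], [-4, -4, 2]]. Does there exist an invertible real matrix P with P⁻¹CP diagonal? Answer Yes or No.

No

Characteristic polynomial: p(μ) = μ^3 - 6μ^2 + 32 = (μ - 4)^2(μ + 2).
μ = 4 has algebraic multiplicity 2; rank(C − 4I) = 2, so geometric multiplicity = 1.
Geometric multiplicity < algebraic multiplicity, so C is not diagonalizable.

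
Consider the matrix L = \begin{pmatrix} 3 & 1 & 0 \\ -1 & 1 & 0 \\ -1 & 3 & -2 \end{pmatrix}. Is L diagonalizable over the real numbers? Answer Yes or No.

No

Characteristic polynomial: p(μ) = μ^3 - 2μ^2 - 4μ + 8 = (μ - 2)^2(μ + 2).
μ = 2 has algebraic multiplicity 2; rank(L − 2I) = 2, so geometric multiplicity = 1.
Geometric multiplicity < algebraic multiplicity, so L is not diagonalizable.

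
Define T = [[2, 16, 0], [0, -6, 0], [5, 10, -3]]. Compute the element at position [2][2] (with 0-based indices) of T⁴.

Characteristic polynomial: μ^3 + 7μ^2 - 36 = (μ - 2)(μ + 3)(μ + 6), so the eigenvalues are -6, -3, 2.
μ=2: eigenvector (1, 0, 1).
μ=-6: eigenvector (-2, 1, 0).
μ=-3: eigenvector (0, 0, 1).
P = [[1, -2, 0], [0, 1, 0], [1, 0, 1]], D = diag(2, -6, -3), P⁻¹ = [[1, 2, 0], [0, 1, 0], [-1, -2, 1]].
T⁴ = P·diag(16, 1296, 81)·P⁻¹ = [[16, -2560, 0], [0, 1296, 0], [-65, -130, 81]].
The requested entry is 81.

81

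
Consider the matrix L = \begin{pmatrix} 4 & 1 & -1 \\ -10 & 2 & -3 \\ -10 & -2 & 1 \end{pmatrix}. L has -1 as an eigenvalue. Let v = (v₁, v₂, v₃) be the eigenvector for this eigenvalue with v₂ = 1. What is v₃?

1

L + 1I = [[5, 1, -1], [-10, 3, -3], [-10, -2, 2]].
Solving (L + 1I)v = 0 gives the eigenspace spanned by (0, 1, 1).
With v₂ = 1, v = (0, 1, 1), so v₃ = 1.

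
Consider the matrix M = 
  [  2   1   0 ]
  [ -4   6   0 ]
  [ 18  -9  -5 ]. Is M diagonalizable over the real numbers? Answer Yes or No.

Characteristic polynomial: p(t) = t^3 - 3t^2 - 24t + 80 = (t - 4)^2(t + 5).
t = 4 has algebraic multiplicity 2; rank(M − 4I) = 2, so geometric multiplicity = 1.
Geometric multiplicity < algebraic multiplicity, so M is not diagonalizable.

No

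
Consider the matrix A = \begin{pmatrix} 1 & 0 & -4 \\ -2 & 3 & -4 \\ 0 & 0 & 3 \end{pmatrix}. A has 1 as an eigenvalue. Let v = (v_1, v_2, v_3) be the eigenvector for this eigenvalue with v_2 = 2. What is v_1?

2

A − 1I = [[0, 0, -4], [-2, 2, -4], [0, 0, 2]].
Solving (A − 1I)v = 0 gives the eigenspace spanned by (2, 2, 0).
With v_2 = 2, v = (2, 2, 0), so v_1 = 2.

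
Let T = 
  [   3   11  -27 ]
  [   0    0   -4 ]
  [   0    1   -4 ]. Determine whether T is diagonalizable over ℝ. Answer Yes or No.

Characteristic polynomial: p(μ) = μ^3 + μ^2 - 8μ - 12 = (μ - 3)(μ + 2)^2.
μ = -2 has algebraic multiplicity 2; rank(T + 2I) = 2, so geometric multiplicity = 1.
Geometric multiplicity < algebraic multiplicity, so T is not diagonalizable.

No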